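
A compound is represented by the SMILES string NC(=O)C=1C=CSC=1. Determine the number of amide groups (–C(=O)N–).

1

The amide motif appears at heavy-atom position 2 in the SMILES.
Amide count: 1.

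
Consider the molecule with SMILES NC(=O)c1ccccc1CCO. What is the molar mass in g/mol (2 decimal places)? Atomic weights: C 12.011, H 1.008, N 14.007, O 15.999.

165.19 g/mol

First, the molecular formula is C9H11NO2 (counting implicit H from valence).
  C: 9 × 12.011 = 108.099
  H: 11 × 1.008 = 11.088
  N: 1 × 14.007 = 14.007
  O: 2 × 15.999 = 31.998
Sum: 9×12.011 + 11×1.008 + 1×14.007 + 2×15.999 = 165.192 → 165.19 g/mol.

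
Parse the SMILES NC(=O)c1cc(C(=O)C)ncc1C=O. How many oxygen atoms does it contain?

3

Scan the SMILES for O atoms (remember two-letter symbols like Cl and Br are single atoms).
Oxygen count: 3.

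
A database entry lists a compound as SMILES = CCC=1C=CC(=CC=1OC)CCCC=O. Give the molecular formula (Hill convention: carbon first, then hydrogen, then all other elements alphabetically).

C13H18O2

Walk through each heavy atom and fill implicit hydrogens from standard valence (C 4, N 3, O 2, S 2, halogen 1):
  atom 1: C, bond orders sum to 1 (valence 4) → 3 H
  atom 2: C, bond orders sum to 2 (valence 4) → 2 H
  atom 3: C, bond orders sum to 4 (valence 4) → 0 H
  atom 4: C, bond orders sum to 3 (valence 4) → 1 H
  atom 5: C, bond orders sum to 3 (valence 4) → 1 H
  atom 6: C, bond orders sum to 4 (valence 4) → 0 H
  atom 7: C, bond orders sum to 3 (valence 4) → 1 H
  atom 8: C, bond orders sum to 4 (valence 4) → 0 H
  atom 9: O, bond orders sum to 2 (valence 2) → 0 H
  atom 10: C, bond orders sum to 1 (valence 4) → 3 H
  atom 11: C, bond orders sum to 2 (valence 4) → 2 H
  atom 12: C, bond orders sum to 2 (valence 4) → 2 H
  atom 13: C, bond orders sum to 2 (valence 4) → 2 H
  atom 14: C, bond orders sum to 3 (valence 4) → 1 H
  atom 15: O, bond orders sum to 2 (valence 2) → 0 H
Totals → C:13, H:18, O:2.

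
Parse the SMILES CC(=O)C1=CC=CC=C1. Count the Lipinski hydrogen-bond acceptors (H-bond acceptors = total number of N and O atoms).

N atoms: 0; O atoms: 1.
Lipinski HBA = 0 + 1 = 1.

1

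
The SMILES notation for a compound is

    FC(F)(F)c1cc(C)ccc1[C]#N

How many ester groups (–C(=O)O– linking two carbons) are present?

0

Scan the SMILES for the ester motif — none present.
Groups that are present: 1 nitrile.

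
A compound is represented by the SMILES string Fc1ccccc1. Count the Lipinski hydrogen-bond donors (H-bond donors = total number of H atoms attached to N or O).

0

Donors: find every N or O and count the H atoms it carries.
  (no N or O atoms present)
Lipinski HBD = 0.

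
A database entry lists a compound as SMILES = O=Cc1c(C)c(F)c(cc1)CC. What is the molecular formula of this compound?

Walk through each heavy atom and fill implicit hydrogens from standard valence (C 4, N 3, O 2, S 2, halogen 1); for lowercase aromatic atoms, an aromatic c carries 1 H when it has two neighbours and 0 H with three, and aromatic n carries 0 H:
  atom 1: O, bond orders sum to 2 (valence 2) → 0 H
  atom 2: C, bond orders sum to 3 (valence 4) → 1 H
  atom 3: aromatic c, 3 neighbours → 0 H
  atom 4: aromatic c, 3 neighbours → 0 H
  atom 5: C, bond orders sum to 1 (valence 4) → 3 H
  atom 6: aromatic c, 3 neighbours → 0 H
  atom 7: F (halogen, monovalent) → 0 H
  atom 8: aromatic c, 3 neighbours → 0 H
  atom 9: aromatic c, 2 neighbours → 1 H
  atom 10: aromatic c, 2 neighbours → 1 H
  atom 11: C, bond orders sum to 2 (valence 4) → 2 H
  atom 12: C, bond orders sum to 1 (valence 4) → 3 H
Totals → C:10, H:11, F:1, O:1.

C10H11FO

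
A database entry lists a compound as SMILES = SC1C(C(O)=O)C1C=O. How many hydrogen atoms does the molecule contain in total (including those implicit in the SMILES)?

Walk through each heavy atom and fill implicit hydrogens from standard valence (C 4, N 3, O 2, S 2, halogen 1):
  atom 1: S, bond orders sum to 1 (valence 2) → 1 H
  atom 2: C, bond orders sum to 3 (valence 4) → 1 H
  atom 3: C, bond orders sum to 3 (valence 4) → 1 H
  atom 4: C, bond orders sum to 4 (valence 4) → 0 H
  atom 5: O, bond orders sum to 1 (valence 2) → 1 H
  atom 6: O, bond orders sum to 2 (valence 2) → 0 H
  atom 7: C, bond orders sum to 3 (valence 4) → 1 H
  atom 8: C, bond orders sum to 3 (valence 4) → 1 H
  atom 9: O, bond orders sum to 2 (valence 2) → 0 H
Total hydrogens: 6.

6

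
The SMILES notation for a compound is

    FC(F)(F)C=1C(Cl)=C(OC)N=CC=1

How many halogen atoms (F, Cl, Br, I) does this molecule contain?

Halogen atoms appear at heavy-atom positions 1, 3, 4, 7 (1×Cl, 3×F).
Other groups present: 1 ether.
Halogen count: 4.

4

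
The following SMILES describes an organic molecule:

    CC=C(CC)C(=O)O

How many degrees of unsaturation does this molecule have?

2

Degree of unsaturation = (number of rings) + (number of π bonds).
Ring closures in the SMILES: 0.
π bonds: 2 double bonds (each 1 DoU) → 2 DoU from unsaturation.
Total DoU = 0 + 2 = 2.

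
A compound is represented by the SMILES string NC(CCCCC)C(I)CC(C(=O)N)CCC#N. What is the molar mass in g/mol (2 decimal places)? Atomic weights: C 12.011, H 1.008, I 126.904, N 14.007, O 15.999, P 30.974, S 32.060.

365.26 g/mol

First, the molecular formula is C13H24IN3O (counting implicit H from valence).
  C: 13 × 12.011 = 156.143
  H: 24 × 1.008 = 24.192
  I: 1 × 126.904 = 126.904
  N: 3 × 14.007 = 42.021
  O: 1 × 15.999 = 15.999
Sum: 13×12.011 + 24×1.008 + 1×126.904 + 3×14.007 + 1×15.999 = 365.259 → 365.26 g/mol.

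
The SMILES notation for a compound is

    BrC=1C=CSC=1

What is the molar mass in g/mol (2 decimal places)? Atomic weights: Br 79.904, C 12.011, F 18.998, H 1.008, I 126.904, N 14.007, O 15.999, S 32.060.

First, the molecular formula is C4H3BrS (counting implicit H from valence).
  Br: 1 × 79.904 = 79.904
  C: 4 × 12.011 = 48.044
  H: 3 × 1.008 = 3.024
  S: 1 × 32.060 = 32.060
Sum: 1×79.904 + 4×12.011 + 3×1.008 + 1×32.060 = 163.032 → 163.03 g/mol.

163.03 g/mol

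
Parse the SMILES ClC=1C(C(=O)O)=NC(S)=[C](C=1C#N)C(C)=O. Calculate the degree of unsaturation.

Degree of unsaturation = (number of rings) + (number of π bonds).
Ring closures in the SMILES: 1.
π bonds: 5 double bonds (each 1 DoU), 1 triple bond (each 2 DoU) → 7 DoU from unsaturation.
Total DoU = 1 + 7 = 8.

8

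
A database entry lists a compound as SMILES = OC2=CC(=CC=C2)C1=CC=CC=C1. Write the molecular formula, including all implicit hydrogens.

C12H10O

Walk through each heavy atom and fill implicit hydrogens from standard valence (C 4, N 3, O 2, S 2, halogen 1):
  atom 1: O, bond orders sum to 1 (valence 2) → 1 H
  atom 2: C, bond orders sum to 4 (valence 4) → 0 H
  atom 3: C, bond orders sum to 3 (valence 4) → 1 H
  atom 4: C, bond orders sum to 4 (valence 4) → 0 H
  atom 5: C, bond orders sum to 3 (valence 4) → 1 H
  atom 6: C, bond orders sum to 3 (valence 4) → 1 H
  atom 7: C, bond orders sum to 3 (valence 4) → 1 H
  atom 8: C, bond orders sum to 4 (valence 4) → 0 H
  atom 9: C, bond orders sum to 3 (valence 4) → 1 H
  atom 10: C, bond orders sum to 3 (valence 4) → 1 H
  atom 11: C, bond orders sum to 3 (valence 4) → 1 H
  atom 12: C, bond orders sum to 3 (valence 4) → 1 H
  atom 13: C, bond orders sum to 3 (valence 4) → 1 H
Totals → C:12, H:10, O:1.
In Hill order: C12H10O.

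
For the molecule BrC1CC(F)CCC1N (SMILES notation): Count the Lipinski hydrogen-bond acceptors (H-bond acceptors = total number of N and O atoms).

N atoms: 1; O atoms: 0.
Lipinski HBA = 1 + 0 = 1.

1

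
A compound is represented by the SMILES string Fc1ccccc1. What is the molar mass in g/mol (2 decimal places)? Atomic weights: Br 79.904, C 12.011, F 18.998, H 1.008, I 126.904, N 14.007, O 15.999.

First, the molecular formula is C6H5F (counting implicit H from valence).
  C: 6 × 12.011 = 72.066
  F: 1 × 18.998 = 18.998
  H: 5 × 1.008 = 5.040
Sum: 6×12.011 + 1×18.998 + 5×1.008 = 96.104 → 96.10 g/mol.

96.10 g/mol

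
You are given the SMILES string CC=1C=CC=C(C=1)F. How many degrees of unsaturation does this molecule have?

Degree of unsaturation = (number of rings) + (number of π bonds).
Ring closures in the SMILES: 1.
π bonds: 3 double bonds (each 1 DoU) → 3 DoU from unsaturation.
Total DoU = 1 + 3 = 4.

4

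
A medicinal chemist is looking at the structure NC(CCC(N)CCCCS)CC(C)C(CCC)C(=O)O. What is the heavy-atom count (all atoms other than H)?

Every atom symbol written in the SMILES (organic subset) is one heavy atom; implicit H are not written.
Heavy atoms by element → C:16, N:2, O:2, S:1.
Total: 21.

21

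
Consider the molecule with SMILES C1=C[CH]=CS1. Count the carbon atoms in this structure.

Count every carbon token in the SMILES (each C, including those in ring-closure positions and inside branches).
Carbon count: 4.

4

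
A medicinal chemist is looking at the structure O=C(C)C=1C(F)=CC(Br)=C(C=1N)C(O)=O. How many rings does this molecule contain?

1

In SMILES, each pair of matching ring-closure digits denotes one ring-closing bond; the number of such bonds equals the number of independent rings.
Ring-closure bonds here: 1.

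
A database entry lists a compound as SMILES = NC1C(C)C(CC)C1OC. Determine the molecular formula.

Walk through each heavy atom and fill implicit hydrogens from standard valence (C 4, N 3, O 2, S 2, halogen 1):
  atom 1: N, bond orders sum to 1 (valence 3) → 2 H
  atom 2: C, bond orders sum to 3 (valence 4) → 1 H
  atom 3: C, bond orders sum to 3 (valence 4) → 1 H
  atom 4: C, bond orders sum to 1 (valence 4) → 3 H
  atom 5: C, bond orders sum to 3 (valence 4) → 1 H
  atom 6: C, bond orders sum to 2 (valence 4) → 2 H
  atom 7: C, bond orders sum to 1 (valence 4) → 3 H
  atom 8: C, bond orders sum to 3 (valence 4) → 1 H
  atom 9: O, bond orders sum to 2 (valence 2) → 0 H
  atom 10: C, bond orders sum to 1 (valence 4) → 3 H
Totals → C:8, H:17, N:1, O:1.

C8H17NO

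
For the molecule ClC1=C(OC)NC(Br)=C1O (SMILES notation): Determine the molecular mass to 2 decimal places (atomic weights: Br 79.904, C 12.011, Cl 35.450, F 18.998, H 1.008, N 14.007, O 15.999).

First, the molecular formula is C5H5BrClNO2 (counting implicit H from valence).
  Br: 1 × 79.904 = 79.904
  C: 5 × 12.011 = 60.055
  Cl: 1 × 35.450 = 35.450
  H: 5 × 1.008 = 5.040
  N: 1 × 14.007 = 14.007
  O: 2 × 15.999 = 31.998
Sum: 1×79.904 + 5×12.011 + 1×35.450 + 5×1.008 + 1×14.007 + 2×15.999 = 226.454 → 226.45 g/mol.

226.45 g/mol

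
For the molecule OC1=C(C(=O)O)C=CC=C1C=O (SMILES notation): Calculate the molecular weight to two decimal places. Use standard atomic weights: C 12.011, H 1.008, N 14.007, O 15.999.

First, the molecular formula is C8H6O4 (counting implicit H from valence).
  C: 8 × 12.011 = 96.088
  H: 6 × 1.008 = 6.048
  O: 4 × 15.999 = 63.996
Sum: 8×12.011 + 6×1.008 + 4×15.999 = 166.132 → 166.13 g/mol.

166.13 g/mol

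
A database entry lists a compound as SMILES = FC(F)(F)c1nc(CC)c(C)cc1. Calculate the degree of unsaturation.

4

Molecular formula: C9H10F3N.
DoU = (2C + 2 + N − H − X) / 2, where X is the halogen count and O/S are ignored.
    = (2·9 + 2 + 1 − 10 − 3) / 2 = 8 / 2 = 4.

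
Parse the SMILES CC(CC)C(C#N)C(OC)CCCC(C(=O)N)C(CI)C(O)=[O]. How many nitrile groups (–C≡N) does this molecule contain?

1

The nitrile motif appears at heavy-atom position 6 in the SMILES.
Other groups present: 1 amide, 1 carboxylic acid, 1 ether.
Nitrile count: 1.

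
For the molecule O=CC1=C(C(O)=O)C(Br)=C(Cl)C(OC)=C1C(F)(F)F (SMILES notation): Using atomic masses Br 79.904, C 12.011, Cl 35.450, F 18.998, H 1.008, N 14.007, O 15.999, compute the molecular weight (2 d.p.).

First, the molecular formula is C10H5BrClF3O4 (counting implicit H from valence).
  Br: 1 × 79.904 = 79.904
  C: 10 × 12.011 = 120.110
  Cl: 1 × 35.450 = 35.450
  F: 3 × 18.998 = 56.994
  H: 5 × 1.008 = 5.040
  O: 4 × 15.999 = 63.996
Sum: 1×79.904 + 10×12.011 + 1×35.450 + 3×18.998 + 5×1.008 + 4×15.999 = 361.494 → 361.49 g/mol.

361.49 g/mol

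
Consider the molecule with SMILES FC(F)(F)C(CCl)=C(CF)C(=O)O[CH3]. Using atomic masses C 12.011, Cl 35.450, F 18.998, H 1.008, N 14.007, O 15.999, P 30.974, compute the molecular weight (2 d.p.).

First, the molecular formula is C7H7ClF4O2 (counting implicit H from valence).
  C: 7 × 12.011 = 84.077
  Cl: 1 × 35.450 = 35.450
  F: 4 × 18.998 = 75.992
  H: 7 × 1.008 = 7.056
  O: 2 × 15.999 = 31.998
Sum: 7×12.011 + 1×35.450 + 4×18.998 + 7×1.008 + 2×15.999 = 234.573 → 234.57 g/mol.

234.57 g/mol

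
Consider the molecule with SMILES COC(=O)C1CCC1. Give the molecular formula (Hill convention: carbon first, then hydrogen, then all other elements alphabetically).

C6H10O2

Walk through each heavy atom and fill implicit hydrogens from standard valence (C 4, N 3, O 2, S 2, halogen 1):
  atom 1: C, bond orders sum to 1 (valence 4) → 3 H
  atom 2: O, bond orders sum to 2 (valence 2) → 0 H
  atom 3: C, bond orders sum to 4 (valence 4) → 0 H
  atom 4: O, bond orders sum to 2 (valence 2) → 0 H
  atom 5: C, bond orders sum to 3 (valence 4) → 1 H
  atom 6: C, bond orders sum to 2 (valence 4) → 2 H
  atom 7: C, bond orders sum to 2 (valence 4) → 2 H
  atom 8: C, bond orders sum to 2 (valence 4) → 2 H
Totals → C:6, H:10, O:2.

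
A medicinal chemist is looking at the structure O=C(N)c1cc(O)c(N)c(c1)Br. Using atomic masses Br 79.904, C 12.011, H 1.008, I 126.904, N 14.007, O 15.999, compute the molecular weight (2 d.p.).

231.05 g/mol

First, the molecular formula is C7H7BrN2O2 (counting implicit H from valence).
  Br: 1 × 79.904 = 79.904
  C: 7 × 12.011 = 84.077
  H: 7 × 1.008 = 7.056
  N: 2 × 14.007 = 28.014
  O: 2 × 15.999 = 31.998
Sum: 1×79.904 + 7×12.011 + 7×1.008 + 2×14.007 + 2×15.999 = 231.049 → 231.05 g/mol.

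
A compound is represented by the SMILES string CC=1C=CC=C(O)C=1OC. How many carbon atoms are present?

Count every carbon token in the SMILES (each C, including those in ring-closure positions and inside branches).
Carbon count: 8.

8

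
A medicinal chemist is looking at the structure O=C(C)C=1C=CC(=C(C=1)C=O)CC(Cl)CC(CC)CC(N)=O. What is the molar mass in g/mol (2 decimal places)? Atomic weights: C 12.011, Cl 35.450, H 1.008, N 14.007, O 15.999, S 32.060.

323.82 g/mol

First, the molecular formula is C17H22ClNO3 (counting implicit H from valence).
  C: 17 × 12.011 = 204.187
  Cl: 1 × 35.450 = 35.450
  H: 22 × 1.008 = 22.176
  N: 1 × 14.007 = 14.007
  O: 3 × 15.999 = 47.997
Sum: 17×12.011 + 1×35.450 + 22×1.008 + 1×14.007 + 3×15.999 = 323.817 → 323.82 g/mol.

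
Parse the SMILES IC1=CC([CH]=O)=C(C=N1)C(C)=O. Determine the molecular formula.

C8H6INO2

Walk through each heavy atom and fill implicit hydrogens from standard valence (C 4, N 3, O 2, S 2, halogen 1):
  atom 1: I (halogen, monovalent) → 0 H
  atom 2: C, bond orders sum to 4 (valence 4) → 0 H
  atom 3: C, bond orders sum to 3 (valence 4) → 1 H
  atom 4: C, bond orders sum to 4 (valence 4) → 0 H
  atom 5: C with explicit H count 1
  atom 6: O, bond orders sum to 2 (valence 2) → 0 H
  atom 7: C, bond orders sum to 4 (valence 4) → 0 H
  atom 8: C, bond orders sum to 3 (valence 4) → 1 H
  atom 9: N, bond orders sum to 3 (valence 3) → 0 H
  atom 10: C, bond orders sum to 4 (valence 4) → 0 H
  atom 11: C, bond orders sum to 1 (valence 4) → 3 H
  atom 12: O, bond orders sum to 2 (valence 2) → 0 H
Totals → C:8, H:6, I:1, N:1, O:2.
In Hill order: C8H6INO2.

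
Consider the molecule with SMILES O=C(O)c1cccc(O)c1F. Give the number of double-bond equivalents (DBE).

5

Molecular formula: C7H5FO3.
DoU = (2C + 2 + N − H − X) / 2, where X is the halogen count and O/S are ignored.
    = (2·7 + 2 + 0 − 5 − 1) / 2 = 10 / 2 = 5.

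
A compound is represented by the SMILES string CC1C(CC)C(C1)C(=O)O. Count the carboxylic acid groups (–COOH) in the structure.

The carboxylic acid motif appears at heavy-atom position 8 in the SMILES.
Carboxylic acid count: 1.

1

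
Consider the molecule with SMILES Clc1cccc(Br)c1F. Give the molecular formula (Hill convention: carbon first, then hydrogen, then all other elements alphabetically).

C6H3BrClF

Walk through each heavy atom and fill implicit hydrogens from standard valence (C 4, N 3, O 2, S 2, halogen 1); for lowercase aromatic atoms, an aromatic c carries 1 H when it has two neighbours and 0 H with three, and aromatic n carries 0 H:
  atom 1: Cl (halogen, monovalent) → 0 H
  atom 2: aromatic c, 3 neighbours → 0 H
  atom 3: aromatic c, 2 neighbours → 1 H
  atom 4: aromatic c, 2 neighbours → 1 H
  atom 5: aromatic c, 2 neighbours → 1 H
  atom 6: aromatic c, 3 neighbours → 0 H
  atom 7: Br (halogen, monovalent) → 0 H
  atom 8: aromatic c, 3 neighbours → 0 H
  atom 9: F (halogen, monovalent) → 0 H
Totals → C:6, H:3, Br:1, Cl:1, F:1.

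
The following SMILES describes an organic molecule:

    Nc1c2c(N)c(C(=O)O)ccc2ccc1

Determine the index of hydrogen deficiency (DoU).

Molecular formula: C11H10N2O2.
DoU = (2C + 2 + N − H − X) / 2, where X is the halogen count and O/S are ignored.
    = (2·11 + 2 + 2 − 10 − 0) / 2 = 16 / 2 = 8.

8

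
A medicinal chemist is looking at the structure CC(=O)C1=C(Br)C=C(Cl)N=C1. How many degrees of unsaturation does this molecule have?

Degree of unsaturation = (number of rings) + (number of π bonds).
Ring closures in the SMILES: 1.
π bonds: 4 double bonds (each 1 DoU) → 4 DoU from unsaturation.
Total DoU = 1 + 4 = 5.

5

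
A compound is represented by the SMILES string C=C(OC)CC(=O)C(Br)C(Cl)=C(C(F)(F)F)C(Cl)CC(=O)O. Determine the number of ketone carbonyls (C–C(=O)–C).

1

The ketone motif appears at heavy-atom position 6 in the SMILES.
Other groups present: 2 alkene, 1 carboxylic acid, 1 ether.
Ketone count: 1.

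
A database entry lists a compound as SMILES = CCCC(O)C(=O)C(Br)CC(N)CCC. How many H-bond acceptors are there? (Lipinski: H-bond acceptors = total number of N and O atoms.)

N atoms: 1; O atoms: 2.
Lipinski HBA = 1 + 2 = 3.

3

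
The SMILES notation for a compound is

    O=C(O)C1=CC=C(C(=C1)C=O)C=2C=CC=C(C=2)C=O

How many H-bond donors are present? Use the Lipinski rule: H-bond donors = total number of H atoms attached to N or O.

1

Donors: find every N or O and count the H atoms it carries.
  atom 1 (O): bond orders sum to 2 → 0 H
  atom 3 (O): bond orders sum to 1 → 1 H
  atom 11 (O): bond orders sum to 2 → 0 H
  atom 19 (O): bond orders sum to 2 → 0 H
Lipinski HBD = 1.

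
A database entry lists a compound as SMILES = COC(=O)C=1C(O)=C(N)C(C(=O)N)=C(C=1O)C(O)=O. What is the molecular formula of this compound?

C10H10N2O7

Walk through each heavy atom and fill implicit hydrogens from standard valence (C 4, N 3, O 2, S 2, halogen 1):
  atom 1: C, bond orders sum to 1 (valence 4) → 3 H
  atom 2: O, bond orders sum to 2 (valence 2) → 0 H
  atom 3: C, bond orders sum to 4 (valence 4) → 0 H
  atom 4: O, bond orders sum to 2 (valence 2) → 0 H
  atom 5: C, bond orders sum to 4 (valence 4) → 0 H
  atom 6: C, bond orders sum to 4 (valence 4) → 0 H
  atom 7: O, bond orders sum to 1 (valence 2) → 1 H
  atom 8: C, bond orders sum to 4 (valence 4) → 0 H
  atom 9: N, bond orders sum to 1 (valence 3) → 2 H
  atom 10: C, bond orders sum to 4 (valence 4) → 0 H
  atom 11: C, bond orders sum to 4 (valence 4) → 0 H
  atom 12: O, bond orders sum to 2 (valence 2) → 0 H
  atom 13: N, bond orders sum to 1 (valence 3) → 2 H
  atom 14: C, bond orders sum to 4 (valence 4) → 0 H
  atom 15: C, bond orders sum to 4 (valence 4) → 0 H
  atom 16: O, bond orders sum to 1 (valence 2) → 1 H
  atom 17: C, bond orders sum to 4 (valence 4) → 0 H
  atom 18: O, bond orders sum to 1 (valence 2) → 1 H
  atom 19: O, bond orders sum to 2 (valence 2) → 0 H
Totals → C:10, H:10, N:2, O:7.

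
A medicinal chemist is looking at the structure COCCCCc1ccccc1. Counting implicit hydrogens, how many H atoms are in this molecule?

16

Walk through each heavy atom and fill implicit hydrogens from standard valence (C 4, N 3, O 2, S 2, halogen 1); for lowercase aromatic atoms, an aromatic c carries 1 H when it has two neighbours and 0 H with three, and aromatic n carries 0 H:
  atom 1: C, bond orders sum to 1 (valence 4) → 3 H
  atom 2: O, bond orders sum to 2 (valence 2) → 0 H
  atom 3: C, bond orders sum to 2 (valence 4) → 2 H
  atom 4: C, bond orders sum to 2 (valence 4) → 2 H
  atom 5: C, bond orders sum to 2 (valence 4) → 2 H
  atom 6: C, bond orders sum to 2 (valence 4) → 2 H
  atom 7: aromatic c, 3 neighbours → 0 H
  atom 8: aromatic c, 2 neighbours → 1 H
  atom 9: aromatic c, 2 neighbours → 1 H
  atom 10: aromatic c, 2 neighbours → 1 H
  atom 11: aromatic c, 2 neighbours → 1 H
  atom 12: aromatic c, 2 neighbours → 1 H
Total hydrogens: 16.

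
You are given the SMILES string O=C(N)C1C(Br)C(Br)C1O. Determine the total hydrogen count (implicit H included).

7

Walk through each heavy atom and fill implicit hydrogens from standard valence (C 4, N 3, O 2, S 2, halogen 1):
  atom 1: O, bond orders sum to 2 (valence 2) → 0 H
  atom 2: C, bond orders sum to 4 (valence 4) → 0 H
  atom 3: N, bond orders sum to 1 (valence 3) → 2 H
  atom 4: C, bond orders sum to 3 (valence 4) → 1 H
  atom 5: C, bond orders sum to 3 (valence 4) → 1 H
  atom 6: Br (halogen, monovalent) → 0 H
  atom 7: C, bond orders sum to 3 (valence 4) → 1 H
  atom 8: Br (halogen, monovalent) → 0 H
  atom 9: C, bond orders sum to 3 (valence 4) → 1 H
  atom 10: O, bond orders sum to 1 (valence 2) → 1 H
Total hydrogens: 7.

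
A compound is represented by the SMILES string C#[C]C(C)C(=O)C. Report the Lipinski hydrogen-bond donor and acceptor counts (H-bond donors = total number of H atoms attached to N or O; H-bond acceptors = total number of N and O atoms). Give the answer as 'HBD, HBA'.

Donors: find every N or O and count the H atoms it carries.
  atom 6 (O): bond orders sum to 2 → 0 H
Lipinski HBD = 0.
Acceptors: N atoms = 0, O atoms = 1 → HBA = 1.

0, 1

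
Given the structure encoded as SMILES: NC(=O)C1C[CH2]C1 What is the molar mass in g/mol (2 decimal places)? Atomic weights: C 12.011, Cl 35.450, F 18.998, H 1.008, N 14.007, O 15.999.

99.13 g/mol

First, the molecular formula is C5H9NO (counting implicit H from valence).
  C: 5 × 12.011 = 60.055
  H: 9 × 1.008 = 9.072
  N: 1 × 14.007 = 14.007
  O: 1 × 15.999 = 15.999
Sum: 5×12.011 + 9×1.008 + 1×14.007 + 1×15.999 = 99.133 → 99.13 g/mol.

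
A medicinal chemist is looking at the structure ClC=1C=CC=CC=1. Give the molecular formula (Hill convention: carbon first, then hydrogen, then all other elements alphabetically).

Walk through each heavy atom and fill implicit hydrogens from standard valence (C 4, N 3, O 2, S 2, halogen 1):
  atom 1: Cl (halogen, monovalent) → 0 H
  atom 2: C, bond orders sum to 4 (valence 4) → 0 H
  atom 3: C, bond orders sum to 3 (valence 4) → 1 H
  atom 4: C, bond orders sum to 3 (valence 4) → 1 H
  atom 5: C, bond orders sum to 3 (valence 4) → 1 H
  atom 6: C, bond orders sum to 3 (valence 4) → 1 H
  atom 7: C, bond orders sum to 3 (valence 4) → 1 H
Totals → C:6, H:5, Cl:1.

C6H5Cl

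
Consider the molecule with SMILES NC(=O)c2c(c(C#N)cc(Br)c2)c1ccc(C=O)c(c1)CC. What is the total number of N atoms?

Scan the SMILES for N atoms (remember two-letter symbols like Cl and Br are single atoms).
Nitrogen count: 2.

2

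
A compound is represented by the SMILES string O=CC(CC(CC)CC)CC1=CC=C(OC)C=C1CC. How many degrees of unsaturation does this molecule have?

5

Molecular formula: C18H28O2.
DoU = (2C + 2 + N − H − X) / 2, where X is the halogen count and O/S are ignored.
    = (2·18 + 2 + 0 − 28 − 0) / 2 = 10 / 2 = 5.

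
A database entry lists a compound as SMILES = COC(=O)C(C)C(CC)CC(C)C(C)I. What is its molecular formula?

C12H23IO2

Walk through each heavy atom and fill implicit hydrogens from standard valence (C 4, N 3, O 2, S 2, halogen 1):
  atom 1: C, bond orders sum to 1 (valence 4) → 3 H
  atom 2: O, bond orders sum to 2 (valence 2) → 0 H
  atom 3: C, bond orders sum to 4 (valence 4) → 0 H
  atom 4: O, bond orders sum to 2 (valence 2) → 0 H
  atom 5: C, bond orders sum to 3 (valence 4) → 1 H
  atom 6: C, bond orders sum to 1 (valence 4) → 3 H
  atom 7: C, bond orders sum to 3 (valence 4) → 1 H
  atom 8: C, bond orders sum to 2 (valence 4) → 2 H
  atom 9: C, bond orders sum to 1 (valence 4) → 3 H
  atom 10: C, bond orders sum to 2 (valence 4) → 2 H
  atom 11: C, bond orders sum to 3 (valence 4) → 1 H
  atom 12: C, bond orders sum to 1 (valence 4) → 3 H
  atom 13: C, bond orders sum to 3 (valence 4) → 1 H
  atom 14: C, bond orders sum to 1 (valence 4) → 3 H
  atom 15: I (halogen, monovalent) → 0 H
Totals → C:12, H:23, I:1, O:2.
In Hill order: C12H23IO2.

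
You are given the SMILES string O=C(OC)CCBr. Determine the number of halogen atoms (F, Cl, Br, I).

1

Halogen atoms appear at heavy-atom position 7 (1×Br).
Other groups present: 1 ester.
Halogen count: 1.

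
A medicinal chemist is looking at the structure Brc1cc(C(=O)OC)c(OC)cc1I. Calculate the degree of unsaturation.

Molecular formula: C9H8BrIO3.
DoU = (2C + 2 + N − H − X) / 2, where X is the halogen count and O/S are ignored.
    = (2·9 + 2 + 0 − 8 − 2) / 2 = 10 / 2 = 5.

5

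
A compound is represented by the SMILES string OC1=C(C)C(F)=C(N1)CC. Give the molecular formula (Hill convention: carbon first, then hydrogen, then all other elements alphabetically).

Walk through each heavy atom and fill implicit hydrogens from standard valence (C 4, N 3, O 2, S 2, halogen 1):
  atom 1: O, bond orders sum to 1 (valence 2) → 1 H
  atom 2: C, bond orders sum to 4 (valence 4) → 0 H
  atom 3: C, bond orders sum to 4 (valence 4) → 0 H
  atom 4: C, bond orders sum to 1 (valence 4) → 3 H
  atom 5: C, bond orders sum to 4 (valence 4) → 0 H
  atom 6: F (halogen, monovalent) → 0 H
  atom 7: C, bond orders sum to 4 (valence 4) → 0 H
  atom 8: N, bond orders sum to 2 (valence 3) → 1 H
  atom 9: C, bond orders sum to 2 (valence 4) → 2 H
  atom 10: C, bond orders sum to 1 (valence 4) → 3 H
Totals → C:7, H:10, F:1, N:1, O:1.
In Hill order: C7H10FNO.

C7H10FNO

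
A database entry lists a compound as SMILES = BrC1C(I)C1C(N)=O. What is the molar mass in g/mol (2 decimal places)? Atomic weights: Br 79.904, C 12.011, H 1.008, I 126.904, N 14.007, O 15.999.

289.90 g/mol

First, the molecular formula is C4H5BrINO (counting implicit H from valence).
  Br: 1 × 79.904 = 79.904
  C: 4 × 12.011 = 48.044
  H: 5 × 1.008 = 5.040
  I: 1 × 126.904 = 126.904
  N: 1 × 14.007 = 14.007
  O: 1 × 15.999 = 15.999
Sum: 1×79.904 + 4×12.011 + 5×1.008 + 1×126.904 + 1×14.007 + 1×15.999 = 289.898 → 289.90 g/mol.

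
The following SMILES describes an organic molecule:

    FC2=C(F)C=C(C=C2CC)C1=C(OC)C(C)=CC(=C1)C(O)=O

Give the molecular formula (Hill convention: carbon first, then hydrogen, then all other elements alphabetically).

Walk through each heavy atom and fill implicit hydrogens from standard valence (C 4, N 3, O 2, S 2, halogen 1):
  atom 1: F (halogen, monovalent) → 0 H
  atom 2: C, bond orders sum to 4 (valence 4) → 0 H
  atom 3: C, bond orders sum to 4 (valence 4) → 0 H
  atom 4: F (halogen, monovalent) → 0 H
  atom 5: C, bond orders sum to 3 (valence 4) → 1 H
  atom 6: C, bond orders sum to 4 (valence 4) → 0 H
  atom 7: C, bond orders sum to 3 (valence 4) → 1 H
  atom 8: C, bond orders sum to 4 (valence 4) → 0 H
  atom 9: C, bond orders sum to 2 (valence 4) → 2 H
  atom 10: C, bond orders sum to 1 (valence 4) → 3 H
  atom 11: C, bond orders sum to 4 (valence 4) → 0 H
  atom 12: C, bond orders sum to 4 (valence 4) → 0 H
  atom 13: O, bond orders sum to 2 (valence 2) → 0 H
  atom 14: C, bond orders sum to 1 (valence 4) → 3 H
  atom 15: C, bond orders sum to 4 (valence 4) → 0 H
  atom 16: C, bond orders sum to 1 (valence 4) → 3 H
  atom 17: C, bond orders sum to 3 (valence 4) → 1 H
  atom 18: C, bond orders sum to 4 (valence 4) → 0 H
  atom 19: C, bond orders sum to 3 (valence 4) → 1 H
  atom 20: C, bond orders sum to 4 (valence 4) → 0 H
  atom 21: O, bond orders sum to 1 (valence 2) → 1 H
  atom 22: O, bond orders sum to 2 (valence 2) → 0 H
Totals → C:17, H:16, F:2, O:3.
In Hill order: C17H16F2O3.

C17H16F2O3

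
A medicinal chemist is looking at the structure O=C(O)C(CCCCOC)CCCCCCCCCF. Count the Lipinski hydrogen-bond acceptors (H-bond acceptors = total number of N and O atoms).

3

N atoms: 0; O atoms: 3.
Lipinski HBA = 0 + 3 = 3.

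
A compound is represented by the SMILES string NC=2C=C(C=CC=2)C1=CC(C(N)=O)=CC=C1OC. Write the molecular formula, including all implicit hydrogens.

Walk through each heavy atom and fill implicit hydrogens from standard valence (C 4, N 3, O 2, S 2, halogen 1):
  atom 1: N, bond orders sum to 1 (valence 3) → 2 H
  atom 2: C, bond orders sum to 4 (valence 4) → 0 H
  atom 3: C, bond orders sum to 3 (valence 4) → 1 H
  atom 4: C, bond orders sum to 4 (valence 4) → 0 H
  atom 5: C, bond orders sum to 3 (valence 4) → 1 H
  atom 6: C, bond orders sum to 3 (valence 4) → 1 H
  atom 7: C, bond orders sum to 3 (valence 4) → 1 H
  atom 8: C, bond orders sum to 4 (valence 4) → 0 H
  atom 9: C, bond orders sum to 3 (valence 4) → 1 H
  atom 10: C, bond orders sum to 4 (valence 4) → 0 H
  atom 11: C, bond orders sum to 4 (valence 4) → 0 H
  atom 12: N, bond orders sum to 1 (valence 3) → 2 H
  atom 13: O, bond orders sum to 2 (valence 2) → 0 H
  atom 14: C, bond orders sum to 3 (valence 4) → 1 H
  atom 15: C, bond orders sum to 3 (valence 4) → 1 H
  atom 16: C, bond orders sum to 4 (valence 4) → 0 H
  atom 17: O, bond orders sum to 2 (valence 2) → 0 H
  atom 18: C, bond orders sum to 1 (valence 4) → 3 H
Totals → C:14, H:14, N:2, O:2.

C14H14N2O2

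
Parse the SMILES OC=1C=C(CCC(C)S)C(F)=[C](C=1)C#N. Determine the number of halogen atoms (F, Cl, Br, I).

Halogen atoms appear at heavy-atom position 11 (1×F).
Other groups present: 1 hydroxyl, 1 nitrile, 1 thiol.
Halogen count: 1.

1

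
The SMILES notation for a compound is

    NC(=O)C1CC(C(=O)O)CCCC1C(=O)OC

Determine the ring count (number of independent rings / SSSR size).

In SMILES, each pair of matching ring-closure digits denotes one ring-closing bond; the number of such bonds equals the number of independent rings.
Ring-closure bonds here: 1.

1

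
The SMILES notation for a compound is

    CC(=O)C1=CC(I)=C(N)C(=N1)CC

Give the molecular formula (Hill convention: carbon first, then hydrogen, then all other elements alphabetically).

Walk through each heavy atom and fill implicit hydrogens from standard valence (C 4, N 3, O 2, S 2, halogen 1):
  atom 1: C, bond orders sum to 1 (valence 4) → 3 H
  atom 2: C, bond orders sum to 4 (valence 4) → 0 H
  atom 3: O, bond orders sum to 2 (valence 2) → 0 H
  atom 4: C, bond orders sum to 4 (valence 4) → 0 H
  atom 5: C, bond orders sum to 3 (valence 4) → 1 H
  atom 6: C, bond orders sum to 4 (valence 4) → 0 H
  atom 7: I (halogen, monovalent) → 0 H
  atom 8: C, bond orders sum to 4 (valence 4) → 0 H
  atom 9: N, bond orders sum to 1 (valence 3) → 2 H
  atom 10: C, bond orders sum to 4 (valence 4) → 0 H
  atom 11: N, bond orders sum to 3 (valence 3) → 0 H
  atom 12: C, bond orders sum to 2 (valence 4) → 2 H
  atom 13: C, bond orders sum to 1 (valence 4) → 3 H
Totals → C:9, H:11, I:1, N:2, O:1.
In Hill order: C9H11IN2O.

C9H11IN2O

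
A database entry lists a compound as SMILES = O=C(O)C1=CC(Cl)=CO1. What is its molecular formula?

Walk through each heavy atom and fill implicit hydrogens from standard valence (C 4, N 3, O 2, S 2, halogen 1):
  atom 1: O, bond orders sum to 2 (valence 2) → 0 H
  atom 2: C, bond orders sum to 4 (valence 4) → 0 H
  atom 3: O, bond orders sum to 1 (valence 2) → 1 H
  atom 4: C, bond orders sum to 4 (valence 4) → 0 H
  atom 5: C, bond orders sum to 3 (valence 4) → 1 H
  atom 6: C, bond orders sum to 4 (valence 4) → 0 H
  atom 7: Cl (halogen, monovalent) → 0 H
  atom 8: C, bond orders sum to 3 (valence 4) → 1 H
  atom 9: O, bond orders sum to 2 (valence 2) → 0 H
Totals → C:5, H:3, Cl:1, O:3.

C5H3ClO3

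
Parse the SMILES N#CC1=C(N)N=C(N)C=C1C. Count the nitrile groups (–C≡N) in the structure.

The nitrile motif appears at heavy-atom position 2 in the SMILES.
Other groups present: 2 primary amine.
Nitrile count: 1.

1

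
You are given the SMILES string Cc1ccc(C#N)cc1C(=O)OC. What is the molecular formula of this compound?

C10H9NO2

Walk through each heavy atom and fill implicit hydrogens from standard valence (C 4, N 3, O 2, S 2, halogen 1); for lowercase aromatic atoms, an aromatic c carries 1 H when it has two neighbours and 0 H with three, and aromatic n carries 0 H:
  atom 1: C, bond orders sum to 1 (valence 4) → 3 H
  atom 2: aromatic c, 3 neighbours → 0 H
  atom 3: aromatic c, 2 neighbours → 1 H
  atom 4: aromatic c, 2 neighbours → 1 H
  atom 5: aromatic c, 3 neighbours → 0 H
  atom 6: C, bond orders sum to 4 (valence 4) → 0 H
  atom 7: N, bond orders sum to 3 (valence 3) → 0 H
  atom 8: aromatic c, 2 neighbours → 1 H
  atom 9: aromatic c, 3 neighbours → 0 H
  atom 10: C, bond orders sum to 4 (valence 4) → 0 H
  atom 11: O, bond orders sum to 2 (valence 2) → 0 H
  atom 12: O, bond orders sum to 2 (valence 2) → 0 H
  atom 13: C, bond orders sum to 1 (valence 4) → 3 H
Totals → C:10, H:9, N:1, O:2.
In Hill order: C10H9NO2.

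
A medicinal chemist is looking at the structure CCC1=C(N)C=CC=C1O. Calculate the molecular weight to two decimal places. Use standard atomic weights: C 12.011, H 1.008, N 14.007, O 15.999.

First, the molecular formula is C8H11NO (counting implicit H from valence).
  C: 8 × 12.011 = 96.088
  H: 11 × 1.008 = 11.088
  N: 1 × 14.007 = 14.007
  O: 1 × 15.999 = 15.999
Sum: 8×12.011 + 11×1.008 + 1×14.007 + 1×15.999 = 137.182 → 137.18 g/mol.

137.18 g/mol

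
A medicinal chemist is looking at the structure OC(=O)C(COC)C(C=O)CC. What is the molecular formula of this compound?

Walk through each heavy atom and fill implicit hydrogens from standard valence (C 4, N 3, O 2, S 2, halogen 1):
  atom 1: O, bond orders sum to 1 (valence 2) → 1 H
  atom 2: C, bond orders sum to 4 (valence 4) → 0 H
  atom 3: O, bond orders sum to 2 (valence 2) → 0 H
  atom 4: C, bond orders sum to 3 (valence 4) → 1 H
  atom 5: C, bond orders sum to 2 (valence 4) → 2 H
  atom 6: O, bond orders sum to 2 (valence 2) → 0 H
  atom 7: C, bond orders sum to 1 (valence 4) → 3 H
  atom 8: C, bond orders sum to 3 (valence 4) → 1 H
  atom 9: C, bond orders sum to 3 (valence 4) → 1 H
  atom 10: O, bond orders sum to 2 (valence 2) → 0 H
  atom 11: C, bond orders sum to 2 (valence 4) → 2 H
  atom 12: C, bond orders sum to 1 (valence 4) → 3 H
Totals → C:8, H:14, O:4.
In Hill order: C8H14O4.

C8H14O4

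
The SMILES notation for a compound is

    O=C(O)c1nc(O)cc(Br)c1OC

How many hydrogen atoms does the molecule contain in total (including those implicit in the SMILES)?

6

Walk through each heavy atom and fill implicit hydrogens from standard valence (C 4, N 3, O 2, S 2, halogen 1); for lowercase aromatic atoms, an aromatic c carries 1 H when it has two neighbours and 0 H with three, and aromatic n carries 0 H:
  atom 1: O, bond orders sum to 2 (valence 2) → 0 H
  atom 2: C, bond orders sum to 4 (valence 4) → 0 H
  atom 3: O, bond orders sum to 1 (valence 2) → 1 H
  atom 4: aromatic c, 3 neighbours → 0 H
  atom 5: aromatic n, 2 neighbours → 0 H
  atom 6: aromatic c, 3 neighbours → 0 H
  atom 7: O, bond orders sum to 1 (valence 2) → 1 H
  atom 8: aromatic c, 2 neighbours → 1 H
  atom 9: aromatic c, 3 neighbours → 0 H
  atom 10: Br (halogen, monovalent) → 0 H
  atom 11: aromatic c, 3 neighbours → 0 H
  atom 12: O, bond orders sum to 2 (valence 2) → 0 H
  atom 13: C, bond orders sum to 1 (valence 4) → 3 H
Total hydrogens: 6.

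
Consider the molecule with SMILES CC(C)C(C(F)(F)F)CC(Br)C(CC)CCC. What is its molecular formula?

Walk through each heavy atom and fill implicit hydrogens from standard valence (C 4, N 3, O 2, S 2, halogen 1):
  atom 1: C, bond orders sum to 1 (valence 4) → 3 H
  atom 2: C, bond orders sum to 3 (valence 4) → 1 H
  atom 3: C, bond orders sum to 1 (valence 4) → 3 H
  atom 4: C, bond orders sum to 3 (valence 4) → 1 H
  atom 5: C, bond orders sum to 4 (valence 4) → 0 H
  atom 6: F (halogen, monovalent) → 0 H
  atom 7: F (halogen, monovalent) → 0 H
  atom 8: F (halogen, monovalent) → 0 H
  atom 9: C, bond orders sum to 2 (valence 4) → 2 H
  atom 10: C, bond orders sum to 3 (valence 4) → 1 H
  atom 11: Br (halogen, monovalent) → 0 H
  atom 12: C, bond orders sum to 3 (valence 4) → 1 H
  atom 13: C, bond orders sum to 2 (valence 4) → 2 H
  atom 14: C, bond orders sum to 1 (valence 4) → 3 H
  atom 15: C, bond orders sum to 2 (valence 4) → 2 H
  atom 16: C, bond orders sum to 2 (valence 4) → 2 H
  atom 17: C, bond orders sum to 1 (valence 4) → 3 H
Totals → C:13, H:24, Br:1, F:3.
In Hill order: C13H24BrF3.

C13H24BrF3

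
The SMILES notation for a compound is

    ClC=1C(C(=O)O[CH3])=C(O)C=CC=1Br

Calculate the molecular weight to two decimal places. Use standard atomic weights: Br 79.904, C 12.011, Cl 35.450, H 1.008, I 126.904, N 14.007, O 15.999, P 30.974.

265.49 g/mol

First, the molecular formula is C8H6BrClO3 (counting implicit H from valence).
  Br: 1 × 79.904 = 79.904
  C: 8 × 12.011 = 96.088
  Cl: 1 × 35.450 = 35.450
  H: 6 × 1.008 = 6.048
  O: 3 × 15.999 = 47.997
Sum: 1×79.904 + 8×12.011 + 1×35.450 + 6×1.008 + 3×15.999 = 265.487 → 265.49 g/mol.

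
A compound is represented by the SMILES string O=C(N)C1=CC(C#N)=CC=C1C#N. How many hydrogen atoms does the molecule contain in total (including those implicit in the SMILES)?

5

Walk through each heavy atom and fill implicit hydrogens from standard valence (C 4, N 3, O 2, S 2, halogen 1):
  atom 1: O, bond orders sum to 2 (valence 2) → 0 H
  atom 2: C, bond orders sum to 4 (valence 4) → 0 H
  atom 3: N, bond orders sum to 1 (valence 3) → 2 H
  atom 4: C, bond orders sum to 4 (valence 4) → 0 H
  atom 5: C, bond orders sum to 3 (valence 4) → 1 H
  atom 6: C, bond orders sum to 4 (valence 4) → 0 H
  atom 7: C, bond orders sum to 4 (valence 4) → 0 H
  atom 8: N, bond orders sum to 3 (valence 3) → 0 H
  atom 9: C, bond orders sum to 3 (valence 4) → 1 H
  atom 10: C, bond orders sum to 3 (valence 4) → 1 H
  atom 11: C, bond orders sum to 4 (valence 4) → 0 H
  atom 12: C, bond orders sum to 4 (valence 4) → 0 H
  atom 13: N, bond orders sum to 3 (valence 3) → 0 H
Total hydrogens: 5.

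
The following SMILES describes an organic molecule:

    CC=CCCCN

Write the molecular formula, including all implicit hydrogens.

C6H13N

Walk through each heavy atom and fill implicit hydrogens from standard valence (C 4, N 3, O 2, S 2, halogen 1):
  atom 1: C, bond orders sum to 1 (valence 4) → 3 H
  atom 2: C, bond orders sum to 3 (valence 4) → 1 H
  atom 3: C, bond orders sum to 3 (valence 4) → 1 H
  atom 4: C, bond orders sum to 2 (valence 4) → 2 H
  atom 5: C, bond orders sum to 2 (valence 4) → 2 H
  atom 6: C, bond orders sum to 2 (valence 4) → 2 H
  atom 7: N, bond orders sum to 1 (valence 3) → 2 H
Totals → C:6, H:13, N:1.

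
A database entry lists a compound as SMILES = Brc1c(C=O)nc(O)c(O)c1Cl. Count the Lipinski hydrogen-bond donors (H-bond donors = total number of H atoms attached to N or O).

Donors: find every N or O and count the H atoms it carries.
  atom 5 (O): bond orders sum to 2 → 0 H
  atom 6 (N): bond orders sum to 3 → 0 H
  atom 8 (O): bond orders sum to 1 → 1 H
  atom 10 (O): bond orders sum to 1 → 1 H
Lipinski HBD = 2.

2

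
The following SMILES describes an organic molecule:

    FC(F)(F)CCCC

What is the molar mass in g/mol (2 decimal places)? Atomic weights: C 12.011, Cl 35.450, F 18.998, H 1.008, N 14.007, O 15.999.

126.12 g/mol

First, the molecular formula is C5H9F3 (counting implicit H from valence).
  C: 5 × 12.011 = 60.055
  F: 3 × 18.998 = 56.994
  H: 9 × 1.008 = 9.072
Sum: 5×12.011 + 3×18.998 + 9×1.008 = 126.121 → 126.12 g/mol.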